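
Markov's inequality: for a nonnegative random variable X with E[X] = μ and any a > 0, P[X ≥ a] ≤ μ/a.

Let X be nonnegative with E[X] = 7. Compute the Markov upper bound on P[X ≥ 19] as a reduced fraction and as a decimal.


μ = E[X] = 7, a = 19.
Markov: P[X ≥ 19] ≤ μ/a = (7)/19 = 7/19.
Numerically: ≈ 0.36842.
(Since a = 19 > μ = 7.00000, the bound 7/19 is < 1 and informative.)

P[X ≥ 19] ≤ 7/19 ≈ 0.36842.


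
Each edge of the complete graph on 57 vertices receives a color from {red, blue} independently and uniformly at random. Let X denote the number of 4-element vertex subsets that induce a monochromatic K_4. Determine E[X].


Let X = Σ_S X_S over the C(57, 4) = 395010 subsets S of size 4, where X_S = 1 if the K_4 on S is monochromatic.
For a fixed S, the K_4 on S has C(4, 2) = 6 edges. P[all 6 edges red] = (1/2)^6, and likewise for blue, so P[monochromatic] = 2·(1/2)^6 = 2^{1 − 6} = 1/32.
By linearity of expectation: E[X] = C(57, 4) · 2^{1 − 6} = 395010 · 1/32 = 197505/16.
Numerically: E[X] ≈ 12344.062.

E[X] = C(57,4)·2^(1−C(4,2)) = 197505/16 ≈ 12344.062.


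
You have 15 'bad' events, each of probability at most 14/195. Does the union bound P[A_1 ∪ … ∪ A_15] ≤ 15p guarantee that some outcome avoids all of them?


Union bound: P[∪_{i=1}^{15} A_i] ≤ Σ_i P[A_i] ≤ 15·p = 15·(14/195) = 14/13.
Numerically: 14/13 ≈ 1.0769231.
Is 14/13 < 1? NO.
Since the bound 14/13 is ≥ 1, the union bound is uninformative here; it does NOT by itself certify existence.

15·p = 14/13 ≈ 1.0769231; existence NOT certified by the union bound.


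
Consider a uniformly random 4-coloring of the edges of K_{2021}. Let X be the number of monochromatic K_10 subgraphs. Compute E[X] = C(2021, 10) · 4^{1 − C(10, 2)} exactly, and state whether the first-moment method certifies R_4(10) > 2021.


E[X] = C(2021, 10) · 4^{1 − 45} = 306347841644770462864800616 · 4^{−44} = 306347841644770462864800616/309485009821345068724781056.
As a reduced fraction: E[X] = 38293480205596307858100077/38685626227668133590597632 ≈ 0.990.
Is E[X] < 1? YES.
Since E[X] < 1, there exists a 4-coloring of K_{2021} with no monochromatic K_10; hence R_4(10) > 2021.

E[X] = 38293480205596307858100077/38685626227668133590597632 ≈ 0.990; E[X] < 1, so R_4(10) > 2021.


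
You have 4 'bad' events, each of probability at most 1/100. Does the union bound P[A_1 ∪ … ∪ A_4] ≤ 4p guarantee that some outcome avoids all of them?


Union bound: P[∪_{i=1}^{4} A_i] ≤ Σ_i P[A_i] ≤ 4·p = 4·(1/100) = 1/25.
Numerically: 1/25 ≈ 0.0400.
Is 1/25 < 1? YES.
Since P[∪ A_i] ≤ 1/25 < 1, the complement has P[∩ A_i^c] ≥ 1 − 1/25 = 24/25 > 0, so some outcome avoids every A_i.

4·p = 1/25 ≈ 0.0400; existence CERTIFIED by the union bound.


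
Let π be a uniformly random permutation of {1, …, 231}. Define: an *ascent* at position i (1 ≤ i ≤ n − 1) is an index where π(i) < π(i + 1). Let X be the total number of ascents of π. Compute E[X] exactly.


Write X = Σ X_I over i = 1, …, 230, with X_I the indicator of one ascent.
There are 230 indicators.
For each fixed i, the pair (π(i), π(i+1)) is a uniformly random ordered pair of distinct values from {1, …, 231}; by symmetry P[π(i) < π(i+1)] = 1/2.
By linearity: E[X] = 230 · (1/2) = (231 − 1) · (1/2) = 115 ≈ 115.00000.

E[X] = 115 = 115.00000.


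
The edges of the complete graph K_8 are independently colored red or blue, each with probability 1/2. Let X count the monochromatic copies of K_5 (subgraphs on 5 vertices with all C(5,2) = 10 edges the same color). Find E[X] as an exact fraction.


Let X = Σ_S X_S over the C(8, 5) = 56 subsets S of size 5, where X_S = 1 if the K_5 on S is monochromatic.
For a fixed S, the K_5 on S has C(5, 2) = 10 edges. P[all 10 edges red] = (1/2)^10, and likewise for blue, so P[monochromatic] = 2·(1/2)^10 = 2^{1 − 10} = 1/512.
By linearity of expectation: E[X] = C(8, 5) · 2^{1 − 10} = 56 · 1/512 = 7/64.
Numerically: E[X] ≈ 0.109375.

E[X] = C(8,5)·2^(1−C(5,2)) = 7/64 ≈ 0.109375.


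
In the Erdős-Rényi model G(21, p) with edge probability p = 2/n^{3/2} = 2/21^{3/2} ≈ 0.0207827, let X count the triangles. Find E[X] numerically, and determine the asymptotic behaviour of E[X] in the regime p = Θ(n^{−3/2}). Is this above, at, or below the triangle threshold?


Number of potential triangles: C(21, 3) = 1330.
Each occurs with probability p³ ≈ (0.0207827)³ ≈ 8.97641992e-06.
By linearity: E[X] = C(21, 3)·p³ ≈ 1330 · 8.97641992e-06 ≈ 0.011939.
Since α = 3/2 > 1, p = c/n^{3/2} = o(1/n) is below the triangle threshold p ~ 1/n. Asymptotically E[X] ~ (c³/6)·n^{3(1−α)} = (2³/6)·n^{-1.5} → 0, so by Markov's inequality G has no triangles w.h.p.

E[X] ≈ 0.011939; in regime p = Θ(1/n^{3/2}) E[X] tends to 0 (below the triangle threshold p ~ 1/n).


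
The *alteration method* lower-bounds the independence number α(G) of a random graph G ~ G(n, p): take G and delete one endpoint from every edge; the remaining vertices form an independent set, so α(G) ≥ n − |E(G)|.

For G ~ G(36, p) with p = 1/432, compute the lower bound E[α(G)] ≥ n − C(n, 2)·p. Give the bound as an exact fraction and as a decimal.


E[|E(G)|] = C(36, 2)·p = 630 · (1/432) = 35/24.
E[α(G)] ≥ n − E[|E(G)|] = 36 − 35/24 = 829/24.
Numerically: ≈ 34.541667.
(This is only a lower bound; the true E[α(G)] may be larger.)

E[α(G)] ≥ 829/24 ≈ 34.541667.


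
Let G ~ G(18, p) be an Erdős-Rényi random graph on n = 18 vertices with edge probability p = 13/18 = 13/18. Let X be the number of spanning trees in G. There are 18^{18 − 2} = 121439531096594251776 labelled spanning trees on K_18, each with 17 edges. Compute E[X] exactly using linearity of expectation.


K_18 has 18^{18 − 2} = 121439531096594251776 labelled spanning trees.
For each such spanning tree H, let X_H = 1 if all 17 edges of H are present in G. Then P[X_H = 1] = p^{17} = (13/18)^{17} = 8650415919381337933/2185911559738696531968.
Summing the indicators: E[X] = Σ_H E[X_H] = 121439531096594251776 · p^{17} = 121439531096594251776 · 8650415919381337933/2185911559738696531968 = 8650415919381337933/18.
Numerically: E[X] ≈ 4.80579e+17.

E[X] = 121439531096594251776 · (13/18)^{17} = 8650415919381337933/18 ≈ 4.80579e+17.


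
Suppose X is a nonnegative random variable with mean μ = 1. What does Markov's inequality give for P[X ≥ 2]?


μ = E[X] = 1, a = 2.
Markov: P[X ≥ 2] ≤ μ/a = (1)/2 = 1/2.
Numerically: ≈ 0.50000.
(Since a = 2 > μ = 1.00000, the bound 1/2 is < 1 and informative.)

P[X ≥ 2] ≤ 1/2 ≈ 0.50000.


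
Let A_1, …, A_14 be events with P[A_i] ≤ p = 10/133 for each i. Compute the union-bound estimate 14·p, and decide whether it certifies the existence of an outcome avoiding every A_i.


Union bound: P[∪_{i=1}^{14} A_i] ≤ Σ_i P[A_i] ≤ 14·p = 14·(10/133) = 20/19.
Numerically: 20/19 ≈ 1.05263.
Is 20/19 < 1? NO.
Since the bound 20/19 is ≥ 1, the union bound is uninformative here; it does NOT by itself certify existence.

14·p = 20/19 ≈ 1.05263; existence NOT certified by the union bound.


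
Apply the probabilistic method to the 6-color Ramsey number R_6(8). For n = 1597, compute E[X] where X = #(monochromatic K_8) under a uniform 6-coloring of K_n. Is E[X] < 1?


E[X] = C(1597, 8) · 6^{1 − 28} = 1031080153060953275445 · 6^{−27} = 1031080153060953275445/1023490369077469249536.
As a reduced fraction: E[X] = 38188153817072343535/37907050706572935168 ≈ 1.007.
Is E[X] < 1? NO.
Since E[X] ≥ 1, the first-moment bound is inconclusive at n = 1597; it does NOT by itself certify R_6(8) > 1597.

E[X] = 38188153817072343535/37907050706572935168 ≈ 1.007; E[X] ≥ 1; first-moment method inconclusive here.


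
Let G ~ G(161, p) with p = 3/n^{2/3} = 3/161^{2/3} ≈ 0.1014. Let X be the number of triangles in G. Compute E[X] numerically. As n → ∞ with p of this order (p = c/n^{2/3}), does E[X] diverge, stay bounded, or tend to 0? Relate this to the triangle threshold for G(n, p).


Number of potential triangles: C(161, 3) = 682640.
Each occurs with probability p³ ≈ (0.1014)³ ≈ 1.041626e-03.
By linearity: E[X] = C(161, 3)·p³ ≈ 682640 · 1.041626e-03 ≈ 711.0559.
Since α = 2/3 < 1, p = c/n^{2/3} ≫ 1/n is above the triangle threshold p ~ 1/n. Asymptotically E[X] ~ (c³/6)·n^{3(1−α)} = (3³/6)·n^{1} → ∞; triangles are abundant w.h.p.

E[X] ≈ 711.0559; in regime p = Θ(1/n^{2/3}) E[X] diverges (above the triangle threshold p ~ 1/n).


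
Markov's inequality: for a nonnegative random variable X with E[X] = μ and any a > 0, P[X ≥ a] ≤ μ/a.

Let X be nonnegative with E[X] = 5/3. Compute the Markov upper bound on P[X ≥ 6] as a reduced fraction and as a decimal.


μ = E[X] = 5/3, a = 6.
Markov: P[X ≥ 6] ≤ μ/a = (5/3)/6 = 5/18.
Numerically: ≈ 0.2778.
(Since a = 6 > μ = 1.6667, the bound 5/18 is < 1 and informative.)

P[X ≥ 6] ≤ 5/18 ≈ 0.2778.


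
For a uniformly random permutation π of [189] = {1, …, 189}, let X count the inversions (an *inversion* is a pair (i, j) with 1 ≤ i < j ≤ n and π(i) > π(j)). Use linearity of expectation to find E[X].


Write X = Σ X_I over the C(189, 2) = 17766 pairs i < j, with X_I the indicator of one inversion.
There are 17766 indicators.
For each fixed pair i < j, the values π(i) and π(j) are two distinct elements of {1, …, 189} in uniformly random order; by symmetry P[π(i) > π(j)] = 1/2.
By linearity: E[X] = 17766 · (1/2) = C(189, 2) · (1/2) = 17766/2 = 8883 ≈ 8883.000000.

E[X] = 8883 = 8883.000000.


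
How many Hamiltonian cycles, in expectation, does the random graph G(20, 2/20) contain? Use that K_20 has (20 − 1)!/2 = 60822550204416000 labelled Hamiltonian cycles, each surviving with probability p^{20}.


K_20 has (20 − 1)!/2 = 60822550204416000 labelled Hamiltonian cycles.
For each such Hamiltonian cycle H, let X_H = 1 if all 20 edges of H are present in G. Then P[X_H = 1] = p^{20} = (1/10)^{20} = 1/100000000000000000000.
By linearity of expectation: E[X] = Σ_H E[X_H] = 60822550204416000 · p^{20} = 60822550204416000 · 1/100000000000000000000 = 14849255421/24414062500000.
Numerically: E[X] ≈ 0.00060823.

E[X] = 60822550204416000 · (1/10)^{20} = 14849255421/24414062500000 ≈ 0.00060823.


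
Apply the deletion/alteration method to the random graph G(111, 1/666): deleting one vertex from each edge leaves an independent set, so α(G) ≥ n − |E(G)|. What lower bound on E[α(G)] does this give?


E[|E(G)|] = C(111, 2)·p = 6105 · (1/666) = 55/6.
E[α(G)] ≥ n − E[|E(G)|] = 111 − 55/6 = 611/6.
Numerically: ≈ 101.833333.
(This is only a lower bound; the true E[α(G)] may be larger.)

E[α(G)] ≥ 611/6 ≈ 101.833333.


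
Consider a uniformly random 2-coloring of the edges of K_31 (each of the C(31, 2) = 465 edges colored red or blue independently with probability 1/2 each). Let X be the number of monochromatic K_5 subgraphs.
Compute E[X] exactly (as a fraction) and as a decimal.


Let X = Σ_S X_S over the C(31, 5) = 169911 subsets S of size 5, where X_S = 1 if the K_5 on S is monochromatic.
For a fixed S, the K_5 on S has C(5, 2) = 10 edges. P[all 10 edges red] = (1/2)^10, and likewise for blue, so P[monochromatic] = 2·(1/2)^10 = 2^{1 − 10} = 1/512.
By linearity: E[X] = C(31, 5) · 2^{1 − 10} = 169911 · 1/512 = 169911/512.
Numerically: E[X] ≈ 331.857.

E[X] = C(31,5)·2^(1−C(5,2)) = 169911/512 ≈ 331.857.


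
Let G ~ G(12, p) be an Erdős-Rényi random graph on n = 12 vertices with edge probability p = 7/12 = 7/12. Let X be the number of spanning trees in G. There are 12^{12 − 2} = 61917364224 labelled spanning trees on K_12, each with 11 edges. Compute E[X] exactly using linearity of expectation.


K_12 has 12^{12 − 2} = 61917364224 labelled spanning trees.
For each such spanning tree H, let X_H = 1 if all 11 edges of H are present in G. Then P[X_H = 1] = p^{11} = (7/12)^{11} = 1977326743/743008370688.
By linearity of expectation: E[X] = Σ_H E[X_H] = 61917364224 · p^{11} = 61917364224 · 1977326743/743008370688 = 1977326743/12.
Numerically: E[X] ≈ 1.64777e+08.

E[X] = 61917364224 · (7/12)^{11} = 1977326743/12 ≈ 1.64777e+08.


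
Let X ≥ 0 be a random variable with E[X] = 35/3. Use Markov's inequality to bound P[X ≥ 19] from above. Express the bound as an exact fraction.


μ = E[X] = 35/3, a = 19.
Markov: P[X ≥ 19] ≤ μ/a = (35/3)/19 = 35/57.
Numerically: ≈ 0.6140.
(Since a = 19 > μ = 11.6667, the bound 35/57 is < 1 and informative.)

P[X ≥ 19] ≤ 35/57 ≈ 0.6140.


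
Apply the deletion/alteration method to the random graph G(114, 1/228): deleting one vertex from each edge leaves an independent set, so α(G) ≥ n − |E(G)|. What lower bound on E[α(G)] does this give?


E[|E(G)|] = C(114, 2)·p = 6441 · (1/228) = 113/4.
E[α(G)] ≥ n − E[|E(G)|] = 114 − 113/4 = 343/4.
Numerically: ≈ 85.7500.
(This is only a lower bound; the true E[α(G)] may be larger.)

E[α(G)] ≥ 343/4 ≈ 85.7500.


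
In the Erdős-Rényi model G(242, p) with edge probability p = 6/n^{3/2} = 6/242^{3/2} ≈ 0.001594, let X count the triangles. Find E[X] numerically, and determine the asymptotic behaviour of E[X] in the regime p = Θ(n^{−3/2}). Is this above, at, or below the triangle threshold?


Number of potential triangles: C(242, 3) = 2332880.
Each occurs with probability p³ ≈ (0.001594)³ ≈ 4.048411e-09.
By linearity: E[X] = C(242, 3)·p³ ≈ 2332880 · 4.048411e-09 ≈ 0.0094.
Since α = 3/2 > 1, p = c/n^{3/2} = o(1/n) is below the triangle threshold p ~ 1/n. Asymptotically E[X] ~ (c³/6)·n^{3(1−α)} = (6³/6)·n^{-1.5} → 0, so by Markov's inequality G has no triangles w.h.p.

E[X] ≈ 0.0094; in regime p = Θ(1/n^{3/2}) E[X] tends to 0 (below the triangle threshold p ~ 1/n).


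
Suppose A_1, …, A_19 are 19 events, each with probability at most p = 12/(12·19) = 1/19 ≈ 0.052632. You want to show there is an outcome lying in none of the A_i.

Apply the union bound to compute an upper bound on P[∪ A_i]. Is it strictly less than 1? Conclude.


Union bound: P[∪_{i=1}^{19} A_i] ≤ Σ_i P[A_i] ≤ 19·p = 19·(1/19) = 1.
Numerically: 1 ≈ 1.000000.
Is 1 < 1? NO.
Since the bound 1 is ≥ 1, the union bound is uninformative here; it does NOT by itself certify existence.

19·p = 1 ≈ 1.000000; existence NOT certified by the union bound.


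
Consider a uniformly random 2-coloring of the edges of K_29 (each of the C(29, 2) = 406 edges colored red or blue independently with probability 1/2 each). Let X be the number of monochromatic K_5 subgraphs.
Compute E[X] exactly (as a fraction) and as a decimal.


Let X = Σ_S X_S over the C(29, 5) = 118755 subsets S of size 5, where X_S = 1 if the K_5 on S is monochromatic.
For a fixed S, the K_5 on S has C(5, 2) = 10 edges. P[all 10 edges red] = (1/2)^10, and likewise for blue, so P[monochromatic] = 2·(1/2)^10 = 2^{1 − 10} = 1/512.
By linearity of expectation: E[X] = C(29, 5) · 2^{1 − 10} = 118755 · 1/512 = 118755/512.
Numerically: E[X] ≈ 231.943.

E[X] = C(29,5)·2^(1−C(5,2)) = 118755/512 ≈ 231.943.


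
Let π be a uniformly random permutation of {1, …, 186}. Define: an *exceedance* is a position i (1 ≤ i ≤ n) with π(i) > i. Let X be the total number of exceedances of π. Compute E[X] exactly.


Write X = Σ_{i=1}^{186} X_i, where X_i = 1_{π(i) > i}.
For each fixed i, π(i) is uniform over {1, …, 186} (marginal of a uniform permutation), so P[π(i) > i] = (n − i)/n. Summing: Σ_{i=1}^{186} (n − i)/n = (0 + 1 + … + 185)/186 = 186(186 − 1)/(2·186) = (186 − 1)/2.
Hence E[X] = Σ_{i=1}^{186} (186 − i)/186 = 185/2 ≈ 92.5000.

E[X] = 185/2 = 92.5000.


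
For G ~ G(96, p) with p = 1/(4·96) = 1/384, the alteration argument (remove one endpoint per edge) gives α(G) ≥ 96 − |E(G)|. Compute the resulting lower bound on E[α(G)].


E[|E(G)|] = C(96, 2)·p = 4560 · (1/384) = 95/8.
E[α(G)] ≥ n − E[|E(G)|] = 96 − 95/8 = 673/8.
Numerically: ≈ 84.125.
(This is only a lower bound; the true E[α(G)] may be larger.)

E[α(G)] ≥ 673/8 ≈ 84.125.


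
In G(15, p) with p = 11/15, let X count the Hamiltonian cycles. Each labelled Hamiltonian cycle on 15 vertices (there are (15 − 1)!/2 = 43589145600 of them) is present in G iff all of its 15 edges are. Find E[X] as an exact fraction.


K_15 has (15 − 1)!/2 = 43589145600 labelled Hamiltonian cycles.
For each such Hamiltonian cycle H, let X_H = 1 if all 15 edges of H are present in G. Then P[X_H = 1] = p^{15} = (11/15)^{15} = 4177248169415651/437893890380859375.
By linearity: E[X] = Σ_H E[X_H] = 43589145600 · p^{15} = 43589145600 · 4177248169415651/437893890380859375 = 29972457393249757754368/72081298828125.
Numerically: E[X] ≈ 4.1581e+08.

E[X] = 43589145600 · (11/15)^{15} = 29972457393249757754368/72081298828125 ≈ 4.1581e+08.


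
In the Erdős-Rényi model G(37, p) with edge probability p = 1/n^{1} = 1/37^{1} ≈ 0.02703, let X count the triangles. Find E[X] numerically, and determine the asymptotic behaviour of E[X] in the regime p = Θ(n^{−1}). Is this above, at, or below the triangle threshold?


Number of potential triangles: C(37, 3) = 7770.
Each occurs with probability p³ ≈ (0.02703)³ ≈ 1.974217e-05.
By linearity: E[X] = C(37, 3)·p³ ≈ 7770 · 1.974217e-05 ≈ 0.1534.
Here α = 1, so p = 1/n is exactly at the triangle threshold p ~ 1/n. Asymptotically E[X] → c³/6 = 1³/6 = 1/6 ≈ 0.1667, a bounded constant. In this regime the triangle count is asymptotically Poisson(c³/6).

E[X] ≈ 0.1534; in regime p = Θ(1/n^{1}) E[X] stays bounded (at the triangle threshold p ~ 1/n).


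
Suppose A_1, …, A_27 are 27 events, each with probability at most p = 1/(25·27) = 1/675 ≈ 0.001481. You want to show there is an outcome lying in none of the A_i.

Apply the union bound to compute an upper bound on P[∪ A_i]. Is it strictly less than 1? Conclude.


Union bound: P[∪_{i=1}^{27} A_i] ≤ Σ_i P[A_i] ≤ 27·p = 27·(1/675) = 1/25.
Numerically: 1/25 ≈ 0.040000.
Is 1/25 < 1? YES.
Since P[∪ A_i] ≤ 1/25 < 1, the complement has P[∩ A_i^c] ≥ 1 − 1/25 = 24/25 > 0, so some outcome avoids every A_i.

27·p = 1/25 ≈ 0.040000; existence CERTIFIED by the union bound.


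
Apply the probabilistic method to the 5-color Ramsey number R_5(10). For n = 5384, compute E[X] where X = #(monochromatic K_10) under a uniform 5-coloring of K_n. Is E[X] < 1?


E[X] = C(5384, 10) · 5^{1 − 45} = 5593137120741932124090737609600 · 5^{−44} = 5593137120741932124090737609600/5684341886080801486968994140625.
As a reduced fraction: E[X] = 223725484829677284963629504384/227373675443232059478759765625 ≈ 0.9840.
Is E[X] < 1? YES.
Since E[X] < 1, there exists a 5-coloring of K_{5384} with no monochromatic K_10; hence R_5(10) > 5384.

E[X] = 223725484829677284963629504384/227373675443232059478759765625 ≈ 0.9840; E[X] < 1, so R_5(10) > 5384.


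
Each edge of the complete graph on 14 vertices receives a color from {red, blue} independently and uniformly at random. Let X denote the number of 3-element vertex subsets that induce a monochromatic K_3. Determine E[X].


Let X = Σ_S X_S over the C(14, 3) = 364 subsets S of size 3, where X_S = 1 if the K_3 on S is monochromatic.
For a fixed S, the K_3 on S has C(3, 2) = 3 edges. P[all 3 edges red] = (1/2)^3, and likewise for blue, so P[monochromatic] = 2·(1/2)^3 = 2^{1 − 3} = 1/4.
By linearity: E[X] = C(14, 3) · 2^{1 − 3} = 364 · 1/4 = 91.
Numerically: E[X] ≈ 91.000.

E[X] = C(14,3)·2^(1−C(3,2)) = 91 ≈ 91.000.


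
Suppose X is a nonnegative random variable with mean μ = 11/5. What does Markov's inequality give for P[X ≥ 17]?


μ = E[X] = 11/5, a = 17.
Markov: P[X ≥ 17] ≤ μ/a = (11/5)/17 = 11/85.
Numerically: ≈ 0.129.
(Since a = 17 > μ = 2.200, the bound 11/85 is < 1 and informative.)

P[X ≥ 17] ≤ 11/85 ≈ 0.129.


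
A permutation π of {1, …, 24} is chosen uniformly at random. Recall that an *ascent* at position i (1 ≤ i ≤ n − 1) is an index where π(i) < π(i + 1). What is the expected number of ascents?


Write X = Σ X_I over i = 1, …, 23, with X_I the indicator of one ascent.
There are 23 indicators.
For each fixed i, the pair (π(i), π(i+1)) is a uniformly random ordered pair of distinct values from {1, …, 24}; by symmetry P[π(i) < π(i+1)] = 1/2.
By linearity: E[X] = 23 · (1/2) = (24 − 1) · (1/2) = 23/2 ≈ 11.50000.

E[X] = 23/2 = 11.50000.


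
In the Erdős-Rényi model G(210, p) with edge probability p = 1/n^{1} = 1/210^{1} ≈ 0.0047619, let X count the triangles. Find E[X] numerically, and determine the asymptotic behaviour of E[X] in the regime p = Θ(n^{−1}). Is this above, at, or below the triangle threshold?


Number of potential triangles: C(210, 3) = 1521520.
Each occurs with probability p³ ≈ (0.0047619)³ ≈ 1.07979700e-07.
By linearity: E[X] = C(210, 3)·p³ ≈ 1521520 · 1.07979700e-07 ≈ 0.164293.
Here α = 1, so p = 1/n is exactly at the triangle threshold p ~ 1/n. Asymptotically E[X] → c³/6 = 1³/6 = 1/6 ≈ 0.166667, a bounded constant. In this regime the triangle count is asymptotically Poisson(c³/6).

E[X] ≈ 0.164293; in regime p = Θ(1/n^{1}) E[X] stays bounded (at the triangle threshold p ~ 1/n).


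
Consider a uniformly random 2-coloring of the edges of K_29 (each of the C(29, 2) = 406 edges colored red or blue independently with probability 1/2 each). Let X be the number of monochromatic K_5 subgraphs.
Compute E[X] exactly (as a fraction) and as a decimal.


Let X = Σ_S X_S over the C(29, 5) = 118755 subsets S of size 5, where X_S = 1 if the K_5 on S is monochromatic.
For a fixed S, the K_5 on S has C(5, 2) = 10 edges. P[all 10 edges red] = (1/2)^10, and likewise for blue, so P[monochromatic] = 2·(1/2)^10 = 2^{1 − 10} = 1/512.
Summing: E[X] = C(29, 5) · 2^{1 − 10} = 118755 · 1/512 = 118755/512.
Numerically: E[X] ≈ 231.9434.

E[X] = C(29,5)·2^(1−C(5,2)) = 118755/512 ≈ 231.9434.


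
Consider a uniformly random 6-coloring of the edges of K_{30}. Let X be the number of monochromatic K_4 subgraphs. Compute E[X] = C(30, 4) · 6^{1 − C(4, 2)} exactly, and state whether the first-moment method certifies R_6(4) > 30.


E[X] = C(30, 4) · 6^{1 − 6} = 27405 · 6^{−5} = 27405/7776.
As a reduced fraction: E[X] = 1015/288 ≈ 3.5243056.
Is E[X] < 1? NO.
Since E[X] ≥ 1, the first-moment bound is inconclusive at n = 30; it does NOT by itself certify R_6(4) > 30.

E[X] = 1015/288 ≈ 3.5243056; E[X] ≥ 1; first-moment method inconclusive here.


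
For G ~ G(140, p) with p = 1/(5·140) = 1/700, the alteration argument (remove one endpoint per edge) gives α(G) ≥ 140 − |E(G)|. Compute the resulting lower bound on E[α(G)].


E[|E(G)|] = C(140, 2)·p = 9730 · (1/700) = 139/10.
E[α(G)] ≥ n − E[|E(G)|] = 140 − 139/10 = 1261/10.
Numerically: ≈ 126.10000.
(This is only a lower bound; the true E[α(G)] may be larger.)

E[α(G)] ≥ 1261/10 ≈ 126.10000.


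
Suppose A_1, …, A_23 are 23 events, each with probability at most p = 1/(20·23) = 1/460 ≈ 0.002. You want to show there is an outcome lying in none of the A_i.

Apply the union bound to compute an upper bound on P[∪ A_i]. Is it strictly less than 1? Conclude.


Union bound: P[∪_{i=1}^{23} A_i] ≤ Σ_i P[A_i] ≤ 23·p = 23·(1/460) = 1/20.
Numerically: 1/20 ≈ 0.050.
Is 1/20 < 1? YES.
Since P[∪ A_i] ≤ 1/20 < 1, the complement has P[∩ A_i^c] ≥ 1 − 1/20 = 19/20 > 0, so some outcome avoids every A_i.

23·p = 1/20 ≈ 0.050; existence CERTIFIED by the union bound.


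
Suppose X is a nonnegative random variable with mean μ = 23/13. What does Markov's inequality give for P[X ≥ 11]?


μ = E[X] = 23/13, a = 11.
Markov: P[X ≥ 11] ≤ μ/a = (23/13)/11 = 23/143.
Numerically: ≈ 0.160839.
(Since a = 11 > μ = 1.769231, the bound 23/143 is < 1 and informative.)

P[X ≥ 11] ≤ 23/143 ≈ 0.160839.


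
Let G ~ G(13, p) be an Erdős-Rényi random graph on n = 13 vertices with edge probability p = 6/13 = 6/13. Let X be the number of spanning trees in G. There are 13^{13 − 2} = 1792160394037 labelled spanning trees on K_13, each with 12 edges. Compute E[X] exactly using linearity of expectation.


K_13 has 13^{13 − 2} = 1792160394037 labelled spanning trees.
For each such spanning tree H, let X_H = 1 if all 12 edges of H are present in G. Then P[X_H = 1] = p^{12} = (6/13)^{12} = 2176782336/23298085122481.
By linearity of expectation: E[X] = Σ_H E[X_H] = 1792160394037 · p^{12} = 1792160394037 · 2176782336/23298085122481 = 2176782336/13.
Numerically: E[X] ≈ 1.674e+08.

E[X] = 1792160394037 · (6/13)^{12} = 2176782336/13 ≈ 1.674e+08.


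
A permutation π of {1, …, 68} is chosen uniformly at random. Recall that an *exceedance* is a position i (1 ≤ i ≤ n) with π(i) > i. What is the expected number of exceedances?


Write X = Σ_{i=1}^{68} X_i, where X_i = 1_{π(i) > i}.
For each fixed i, π(i) is uniform over {1, …, 68} (marginal of a uniform permutation), so P[π(i) > i] = (n − i)/n. Summing: Σ_{i=1}^{68} (n − i)/n = (0 + 1 + … + 67)/68 = 68(68 − 1)/(2·68) = (68 − 1)/2.
Hence E[X] = Σ_{i=1}^{68} (68 − i)/68 = 67/2 ≈ 33.500000.

E[X] = 67/2 = 33.500000.


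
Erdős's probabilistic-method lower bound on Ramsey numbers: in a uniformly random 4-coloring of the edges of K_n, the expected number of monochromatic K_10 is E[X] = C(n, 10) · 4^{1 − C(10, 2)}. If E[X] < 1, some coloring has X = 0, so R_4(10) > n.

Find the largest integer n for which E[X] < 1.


We need C(n, 10) · 4^{1 − 45} < 1, i.e. C(n, 10) < 4^{45 − 1} = 309485009821345068724781056.
Check values of n near the boundary:
  n = 2021: C(2021, 10) = 306347841644770462864800616; 306347841644770462864800616 < 309485009821345068724781056? YES
  n = 2022: C(2022, 10) = 307870445231474093395937796; 307870445231474093395937796 < 309485009821345068724781056? YES
  n = 2023: C(2023, 10) = 309399856285778485315440716; 309399856285778485315440716 < 309485009821345068724781056? YES
  n = 2024: C(2024, 10) = 310936101848269937576192656; 310936101848269937576192656 < 309485009821345068724781056? NO
  n = 2025: C(2025, 10) = 312479209053472269772600560; 312479209053472269772600560 < 309485009821345068724781056? NO
The largest n with C(n, 10) < 309485009821345068724781056 is n = 2023 (where E[X] = 77349964071444621328860179/77371252455336267181195264 ≈ 0.9997249). Hence R_4(10) > 2023, i.e. R_4(10) ≥ 2024.

Largest n = 2023; hence R_4(10) > 2023.


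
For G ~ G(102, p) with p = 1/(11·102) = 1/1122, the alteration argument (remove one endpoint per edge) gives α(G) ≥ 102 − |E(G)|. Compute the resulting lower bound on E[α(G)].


E[|E(G)|] = C(102, 2)·p = 5151 · (1/1122) = 101/22.
E[α(G)] ≥ n − E[|E(G)|] = 102 − 101/22 = 2143/22.
Numerically: ≈ 97.409091.
(This is only a lower bound; the true E[α(G)] may be larger.)

E[α(G)] ≥ 2143/22 ≈ 97.409091.


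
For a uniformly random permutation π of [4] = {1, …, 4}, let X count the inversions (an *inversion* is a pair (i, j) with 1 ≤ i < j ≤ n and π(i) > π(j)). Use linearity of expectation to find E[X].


Write X = Σ X_I over the C(4, 2) = 6 pairs i < j, with X_I the indicator of one inversion.
There are 6 indicators.
For each fixed pair i < j, the values π(i) and π(j) are two distinct elements of {1, …, 4} in uniformly random order; by symmetry P[π(i) > π(j)] = 1/2.
By linearity: E[X] = 6 · (1/2) = C(4, 2) · (1/2) = 6/2 = 3 ≈ 3.00000.

E[X] = 3 = 3.00000.


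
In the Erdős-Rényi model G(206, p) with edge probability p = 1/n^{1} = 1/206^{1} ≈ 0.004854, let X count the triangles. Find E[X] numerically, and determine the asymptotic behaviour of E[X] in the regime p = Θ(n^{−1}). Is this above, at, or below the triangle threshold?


Number of potential triangles: C(206, 3) = 1435820.
Each occurs with probability p³ ≈ (0.004854)³ ≈ 1.143927e-07.
By linearity: E[X] = C(206, 3)·p³ ≈ 1435820 · 1.143927e-07 ≈ 0.1642.
Here α = 1, so p = 1/n is exactly at the triangle threshold p ~ 1/n. Asymptotically E[X] → c³/6 = 1³/6 = 1/6 ≈ 0.1667, a bounded constant. In this regime the triangle count is asymptotically Poisson(c³/6).

E[X] ≈ 0.1642; in regime p = Θ(1/n^{1}) E[X] stays bounded (at the triangle threshold p ~ 1/n).


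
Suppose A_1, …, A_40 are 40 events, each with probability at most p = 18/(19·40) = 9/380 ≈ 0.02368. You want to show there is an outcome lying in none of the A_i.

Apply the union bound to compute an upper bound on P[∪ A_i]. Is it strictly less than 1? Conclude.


Union bound: P[∪_{i=1}^{40} A_i] ≤ Σ_i P[A_i] ≤ 40·p = 40·(9/380) = 18/19.
Numerically: 18/19 ≈ 0.94737.
Is 18/19 < 1? YES.
Since P[∪ A_i] ≤ 18/19 < 1, the complement has P[∩ A_i^c] ≥ 1 − 18/19 = 1/19 > 0, so some outcome avoids every A_i.

40·p = 18/19 ≈ 0.94737; existence CERTIFIED by the union bound.


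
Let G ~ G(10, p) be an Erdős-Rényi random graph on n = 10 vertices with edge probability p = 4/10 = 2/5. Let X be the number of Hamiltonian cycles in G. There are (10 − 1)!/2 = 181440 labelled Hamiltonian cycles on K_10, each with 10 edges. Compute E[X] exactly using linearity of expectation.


K_10 has (10 − 1)!/2 = 181440 labelled Hamiltonian cycles.
For each such Hamiltonian cycle H, let X_H = 1 if all 10 edges of H are present in G. Then P[X_H = 1] = p^{10} = (2/5)^{10} = 1024/9765625.
By linearity of expectation: E[X] = Σ_H E[X_H] = 181440 · p^{10} = 181440 · 1024/9765625 = 37158912/1953125.
Numerically: E[X] ≈ 19.

E[X] = 181440 · (2/5)^{10} = 37158912/1953125 ≈ 19.


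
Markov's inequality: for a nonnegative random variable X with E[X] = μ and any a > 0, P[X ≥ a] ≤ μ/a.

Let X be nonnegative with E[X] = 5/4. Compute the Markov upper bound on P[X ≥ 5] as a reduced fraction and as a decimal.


μ = E[X] = 5/4, a = 5.
Markov: P[X ≥ 5] ≤ μ/a = (5/4)/5 = 1/4.
Numerically: ≈ 0.250.
(Since a = 5 > μ = 1.250, the bound 1/4 is < 1 and informative.)

P[X ≥ 5] ≤ 1/4 ≈ 0.250.


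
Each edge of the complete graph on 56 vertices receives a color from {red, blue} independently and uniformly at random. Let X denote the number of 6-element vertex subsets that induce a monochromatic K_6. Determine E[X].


Let X = Σ_S X_S over the C(56, 6) = 32468436 subsets S of size 6, where X_S = 1 if the K_6 on S is monochromatic.
For a fixed S, the K_6 on S has C(6, 2) = 15 edges. P[all 15 edges red] = (1/2)^15, and likewise for blue, so P[monochromatic] = 2·(1/2)^15 = 2^{1 − 15} = 1/16384.
By linearity of expectation: E[X] = C(56, 6) · 2^{1 − 15} = 32468436 · 1/16384 = 8117109/4096.
Numerically: E[X] ≈ 1981.71606.

E[X] = C(56,6)·2^(1−C(6,2)) = 8117109/4096 ≈ 1981.71606.


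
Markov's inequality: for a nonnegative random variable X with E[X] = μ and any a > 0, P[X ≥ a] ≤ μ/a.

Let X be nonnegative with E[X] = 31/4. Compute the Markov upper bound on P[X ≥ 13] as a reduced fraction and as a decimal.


μ = E[X] = 31/4, a = 13.
Markov: P[X ≥ 13] ≤ μ/a = (31/4)/13 = 31/52.
Numerically: ≈ 0.596154.
(Since a = 13 > μ = 7.750000, the bound 31/52 is < 1 and informative.)

P[X ≥ 13] ≤ 31/52 ≈ 0.596154.


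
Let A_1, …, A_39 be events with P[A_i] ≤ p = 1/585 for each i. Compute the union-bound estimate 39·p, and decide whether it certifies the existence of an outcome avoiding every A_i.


Union bound: P[∪_{i=1}^{39} A_i] ≤ Σ_i P[A_i] ≤ 39·p = 39·(1/585) = 1/15.
Numerically: 1/15 ≈ 0.06667.
Is 1/15 < 1? YES.
Since P[∪ A_i] ≤ 1/15 < 1, the complement has P[∩ A_i^c] ≥ 1 − 1/15 = 14/15 > 0, so some outcome avoids every A_i.

39·p = 1/15 ≈ 0.06667; existence CERTIFIED by the union bound.


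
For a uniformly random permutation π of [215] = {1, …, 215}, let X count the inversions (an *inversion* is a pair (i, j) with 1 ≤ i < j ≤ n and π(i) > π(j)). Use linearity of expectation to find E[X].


Write X = Σ X_I over the C(215, 2) = 23005 pairs i < j, with X_I the indicator of one inversion.
There are 23005 indicators.
For each fixed pair i < j, the values π(i) and π(j) are two distinct elements of {1, …, 215} in uniformly random order; by symmetry P[π(i) > π(j)] = 1/2.
By linearity: E[X] = 23005 · (1/2) = C(215, 2) · (1/2) = 23005/2 = 23005/2 ≈ 11502.5000.

E[X] = 23005/2 = 11502.5000.


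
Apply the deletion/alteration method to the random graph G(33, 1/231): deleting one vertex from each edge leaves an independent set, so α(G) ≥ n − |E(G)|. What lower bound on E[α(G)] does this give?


E[|E(G)|] = C(33, 2)·p = 528 · (1/231) = 16/7.
E[α(G)] ≥ n − E[|E(G)|] = 33 − 16/7 = 215/7.
Numerically: ≈ 30.7143.
(This is only a lower bound; the true E[α(G)] may be larger.)

E[α(G)] ≥ 215/7 ≈ 30.7143.


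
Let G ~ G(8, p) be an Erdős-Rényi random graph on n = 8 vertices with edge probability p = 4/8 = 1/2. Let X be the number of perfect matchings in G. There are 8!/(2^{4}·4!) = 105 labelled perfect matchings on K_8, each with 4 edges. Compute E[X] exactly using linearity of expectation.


K_8 has 8!/(2^{4}·4!) = 105 labelled perfect matchings.
For each such perfect matching H, let X_H = 1 if all 4 edges of H are present in G. Then P[X_H = 1] = p^{4} = (1/2)^{4} = 1/16.
By linearity: E[X] = Σ_H E[X_H] = 105 · p^{4} = 105 · 1/16 = 105/16.
Numerically: E[X] ≈ 6.562.

E[X] = 105 · (1/2)^{4} = 105/16 ≈ 6.562.


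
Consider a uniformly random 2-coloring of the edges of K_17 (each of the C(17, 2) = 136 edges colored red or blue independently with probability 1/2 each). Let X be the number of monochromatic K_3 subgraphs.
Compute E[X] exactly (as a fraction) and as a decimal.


Let X = Σ_S X_S over the C(17, 3) = 680 subsets S of size 3, where X_S = 1 if the K_3 on S is monochromatic.
For a fixed S, the K_3 on S has C(3, 2) = 3 edges. P[all 3 edges red] = (1/2)^3, and likewise for blue, so P[monochromatic] = 2·(1/2)^3 = 2^{1 − 3} = 1/4.
Summing: E[X] = C(17, 3) · 2^{1 − 3} = 680 · 1/4 = 170.
Numerically: E[X] ≈ 170.00000.

E[X] = C(17,3)·2^(1−C(3,2)) = 170 ≈ 170.00000.


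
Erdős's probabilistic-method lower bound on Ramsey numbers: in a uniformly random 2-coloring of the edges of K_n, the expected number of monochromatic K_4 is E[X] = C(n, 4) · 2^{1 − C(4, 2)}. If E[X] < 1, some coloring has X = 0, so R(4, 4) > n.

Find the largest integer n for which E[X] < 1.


We need C(n, 4) · 2^{1 − 6} < 1, i.e. C(n, 4) < 2^{6 − 1} = 32.
Check values of n near the boundary:
  n = 4: C(4, 4) = 1; 1 < 32? YES
  n = 5: C(5, 4) = 5; 5 < 32? YES
  n = 6: C(6, 4) = 15; 15 < 32? YES
  n = 7: C(7, 4) = 35; 35 < 32? NO
The largest n with C(n, 4) < 32 is n = 6 (where E[X] = 15/32 ≈ 0.4687500). Hence R(4, 4) > 6, i.e. R(4, 4) ≥ 7.

Largest n = 6; hence R(4, 4) > 6.


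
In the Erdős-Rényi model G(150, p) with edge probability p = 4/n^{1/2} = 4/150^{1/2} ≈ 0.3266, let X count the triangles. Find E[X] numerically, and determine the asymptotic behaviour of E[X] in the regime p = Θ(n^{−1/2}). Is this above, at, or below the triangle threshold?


Number of potential triangles: C(150, 3) = 551300.
Each occurs with probability p³ ≈ (0.3266)³ ≈ 3.483719e-02.
By linearity: E[X] = C(150, 3)·p³ ≈ 551300 · 3.483719e-02 ≈ 19205.7414.
Since α = 1/2 < 1, p = c/n^{1/2} ≫ 1/n is above the triangle threshold p ~ 1/n. Asymptotically E[X] ~ (c³/6)·n^{3(1−α)} = (4³/6)·n^{1.5} → ∞; triangles are abundant w.h.p.

E[X] ≈ 19205.7414; in regime p = Θ(1/n^{1/2}) E[X] diverges (above the triangle threshold p ~ 1/n).


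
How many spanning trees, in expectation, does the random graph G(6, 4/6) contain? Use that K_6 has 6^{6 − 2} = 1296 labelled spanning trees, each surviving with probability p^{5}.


K_6 has 6^{6 − 2} = 1296 labelled spanning trees.
For each such spanning tree H, let X_H = 1 if all 5 edges of H are present in G. Then P[X_H = 1] = p^{5} = (2/3)^{5} = 32/243.
By linearity of expectation: E[X] = Σ_H E[X_H] = 1296 · p^{5} = 1296 · 32/243 = 512/3.
Numerically: E[X] ≈ 171.

E[X] = 1296 · (2/3)^{5} = 512/3 ≈ 171.


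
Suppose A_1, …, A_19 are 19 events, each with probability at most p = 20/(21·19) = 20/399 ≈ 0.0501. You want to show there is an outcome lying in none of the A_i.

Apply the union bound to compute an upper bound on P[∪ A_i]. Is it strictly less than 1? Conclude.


Union bound: P[∪_{i=1}^{19} A_i] ≤ Σ_i P[A_i] ≤ 19·p = 19·(20/399) = 20/21.
Numerically: 20/21 ≈ 0.9524.
Is 20/21 < 1? YES.
Since P[∪ A_i] ≤ 20/21 < 1, the complement has P[∩ A_i^c] ≥ 1 − 20/21 = 1/21 > 0, so some outcome avoids every A_i.

19·p = 20/21 ≈ 0.9524; existence CERTIFIED by the union bound.


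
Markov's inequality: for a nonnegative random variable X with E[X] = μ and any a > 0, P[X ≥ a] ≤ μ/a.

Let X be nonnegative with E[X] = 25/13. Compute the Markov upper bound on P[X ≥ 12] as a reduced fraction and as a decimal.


μ = E[X] = 25/13, a = 12.
Markov: P[X ≥ 12] ≤ μ/a = (25/13)/12 = 25/156.
Numerically: ≈ 0.160256.
(Since a = 12 > μ = 1.923077, the bound 25/156 is < 1 and informative.)

P[X ≥ 12] ≤ 25/156 ≈ 0.160256.


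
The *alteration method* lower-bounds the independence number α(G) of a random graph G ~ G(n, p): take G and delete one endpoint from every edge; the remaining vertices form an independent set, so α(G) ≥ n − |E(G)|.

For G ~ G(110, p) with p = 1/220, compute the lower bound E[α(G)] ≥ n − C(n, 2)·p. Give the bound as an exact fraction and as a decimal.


E[|E(G)|] = C(110, 2)·p = 5995 · (1/220) = 109/4.
E[α(G)] ≥ n − E[|E(G)|] = 110 − 109/4 = 331/4.
Numerically: ≈ 82.750000.
(This is only a lower bound; the true E[α(G)] may be larger.)

E[α(G)] ≥ 331/4 ≈ 82.750000.


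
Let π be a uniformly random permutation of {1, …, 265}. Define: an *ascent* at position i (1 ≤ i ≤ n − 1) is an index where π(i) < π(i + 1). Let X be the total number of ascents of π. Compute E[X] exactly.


Write X = Σ X_I over i = 1, …, 264, with X_I the indicator of one ascent.
There are 264 indicators.
For each fixed i, the pair (π(i), π(i+1)) is a uniformly random ordered pair of distinct values from {1, …, 265}; by symmetry P[π(i) < π(i+1)] = 1/2.
By linearity: E[X] = 264 · (1/2) = (265 − 1) · (1/2) = 132 ≈ 132.000000.

E[X] = 132 = 132.000000.


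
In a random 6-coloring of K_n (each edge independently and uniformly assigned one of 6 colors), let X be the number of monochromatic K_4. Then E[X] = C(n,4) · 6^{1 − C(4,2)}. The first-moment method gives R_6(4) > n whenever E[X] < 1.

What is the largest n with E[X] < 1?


We need C(n, 4) · 6^{1 − 6} < 1, i.e. C(n, 4) < 6^{6 − 1} = 7776.
Check values of n near the boundary:
  n = 21: C(21, 4) = 5985; 5985 < 7776? YES
  n = 22: C(22, 4) = 7315; 7315 < 7776? YES
  n = 23: C(23, 4) = 8855; 8855 < 7776? NO
  n = 24: C(24, 4) = 10626; 10626 < 7776? NO
The largest n with C(n, 4) < 7776 is n = 22 (where E[X] = 7315/7776 ≈ 0.940715). Hence R_6(4) > 22, i.e. R_6(4) ≥ 23.

Largest n = 22; hence R_6(4) > 22.


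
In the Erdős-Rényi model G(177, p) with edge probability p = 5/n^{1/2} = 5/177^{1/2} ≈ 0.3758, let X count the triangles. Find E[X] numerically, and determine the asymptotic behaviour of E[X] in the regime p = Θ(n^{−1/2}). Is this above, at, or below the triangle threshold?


Number of potential triangles: C(177, 3) = 908600.
Each occurs with probability p³ ≈ (0.3758)³ ≈ 5.308235e-02.
By linearity: E[X] = C(177, 3)·p³ ≈ 908600 · 5.308235e-02 ≈ 48230.6201.
Since α = 1/2 < 1, p = c/n^{1/2} ≫ 1/n is above the triangle threshold p ~ 1/n. Asymptotically E[X] ~ (c³/6)·n^{3(1−α)} = (5³/6)·n^{1.5} → ∞; triangles are abundant w.h.p.

E[X] ≈ 48230.6201; in regime p = Θ(1/n^{1/2}) E[X] diverges (above the triangle threshold p ~ 1/n).


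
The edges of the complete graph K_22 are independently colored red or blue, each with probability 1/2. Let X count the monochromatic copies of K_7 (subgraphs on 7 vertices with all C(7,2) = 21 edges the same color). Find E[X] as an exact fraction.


Let X = Σ_S X_S over the C(22, 7) = 170544 subsets S of size 7, where X_S = 1 if the K_7 on S is monochromatic.
For a fixed S, the K_7 on S has C(7, 2) = 21 edges. P[all 21 edges red] = (1/2)^21, and likewise for blue, so P[monochromatic] = 2·(1/2)^21 = 2^{1 − 21} = 1/1048576.
Summing: E[X] = C(22, 7) · 2^{1 − 21} = 170544 · 1/1048576 = 10659/65536.
Numerically: E[X] ≈ 0.1626.

E[X] = C(22,7)·2^(1−C(7,2)) = 10659/65536 ≈ 0.1626.
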